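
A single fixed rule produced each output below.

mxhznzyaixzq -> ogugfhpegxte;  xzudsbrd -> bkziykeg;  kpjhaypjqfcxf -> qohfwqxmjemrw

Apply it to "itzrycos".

gyfjvzpa

Each output is the input with this applied: shift every letter 7 places forward in the alphabet (wrapping around), then move the first 2 characters to the end (rotate left by 2).
For "itzrycos", step one produces "pagyfjvz"; step two turns that into "gyfjvzpa".
(Check on "kpjhaypjqfcxf": → "rwqohfwqxmjem" → "qohfwqxmjemrw" ✓)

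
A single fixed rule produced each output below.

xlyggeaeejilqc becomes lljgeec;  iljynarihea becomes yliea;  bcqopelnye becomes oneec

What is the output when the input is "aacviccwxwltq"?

The rule is to keep every other character starting from the second (positions 2nd, 4th, 6th, ...), then sort the characters into reverse alphabetical order.
Working it through for "aacviccwxwltq": intermediate "avcwwt", final "wwvtca".

wwvtca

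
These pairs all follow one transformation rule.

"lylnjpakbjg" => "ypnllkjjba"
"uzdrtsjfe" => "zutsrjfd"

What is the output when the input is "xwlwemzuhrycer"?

zyxwwurmlheec

Rule — delete the last character, then sort the characters into reverse alphabetical order.
For "xwlwemzuhrycer", step one produces "xwlwemzuhryce"; step two turns that into "zyxwwurmlheec".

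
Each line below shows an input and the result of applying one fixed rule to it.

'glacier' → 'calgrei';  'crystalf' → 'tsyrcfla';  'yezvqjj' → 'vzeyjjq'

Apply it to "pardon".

rapnod

What's happening: move the last 3 characters to the front (rotate right by 3), then reverse the string.
Applying both steps to "pardon": "donpar", then "rapnod".
(Check on "crystalf": → "alfcryst" → "tsyrcfla" ✓)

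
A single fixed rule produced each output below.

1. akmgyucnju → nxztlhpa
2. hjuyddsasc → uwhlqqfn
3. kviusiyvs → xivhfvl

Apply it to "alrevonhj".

nyeriba

Rule — shift every letter 13 places forward in the alphabet (wrapping around) — i.e. ROT13, then delete the last 2 characters.
Working it through for "alrevonhj": intermediate "nyeribauw", final "nyeriba".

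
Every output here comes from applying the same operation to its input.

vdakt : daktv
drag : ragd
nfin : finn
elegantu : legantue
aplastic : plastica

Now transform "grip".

ripg

The transformation: move the first character to the end.
Applying that to "grip" gives "ripg".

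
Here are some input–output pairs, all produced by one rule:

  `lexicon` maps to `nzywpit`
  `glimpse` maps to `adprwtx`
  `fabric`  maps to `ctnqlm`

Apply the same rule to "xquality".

In each case the input is transformed by: move the last 3 characters to the front (rotate right by 3), then shift every letter 11 places forward in the alphabet (wrapping around).
On "xquality": the first step gives "ityxqual", and the second then gives "tejibflw".

tejibflw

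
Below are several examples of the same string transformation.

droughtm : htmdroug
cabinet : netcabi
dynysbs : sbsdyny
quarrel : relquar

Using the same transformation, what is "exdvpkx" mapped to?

pkxexdv

Each output is the input with this applied: move the last 3 characters to the front (rotate right by 3).
Doing the same to "exdvpkx": "pkxexdv".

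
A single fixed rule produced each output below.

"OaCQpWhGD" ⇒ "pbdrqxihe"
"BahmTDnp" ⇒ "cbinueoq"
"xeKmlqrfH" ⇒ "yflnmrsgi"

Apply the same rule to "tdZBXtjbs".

ueacyukct

The transformation: shift every letter 1 place forward in the alphabet (wrapping around), then convert every letter to lowercase.
For "tdZBXtjbs", step one produces "ueACYukct"; step two turns that into "ueacyukct".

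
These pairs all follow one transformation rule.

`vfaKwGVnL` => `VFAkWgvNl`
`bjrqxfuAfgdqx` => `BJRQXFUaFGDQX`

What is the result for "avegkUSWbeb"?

AVEGKuswBEB

The rule is to flip the case of every letter.
"avegkUSWbeb" → "AVEGKuswBEB".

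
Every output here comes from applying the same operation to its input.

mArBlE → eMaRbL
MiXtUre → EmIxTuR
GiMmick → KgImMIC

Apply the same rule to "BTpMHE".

Rule — flip the case of every letter, then move the last character to the front.
"BTpMHE" → "ebtPmh".

ebtPmh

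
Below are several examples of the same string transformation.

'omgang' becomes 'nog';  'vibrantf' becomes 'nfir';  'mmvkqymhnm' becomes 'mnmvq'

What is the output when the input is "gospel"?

egs

Each output is the input with this applied: swap the front and back halves of the string, then keep every other character starting from the second (positions 2nd, 4th, 6th, ...).
For "gospel", step one produces "pelgos"; step two turns that into "egs".
(Check on "vibrantf": → "antfvibr" → "nfir" ✓)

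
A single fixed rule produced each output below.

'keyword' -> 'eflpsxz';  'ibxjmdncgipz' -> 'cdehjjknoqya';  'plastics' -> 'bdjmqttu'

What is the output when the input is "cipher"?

The rule is to sort the characters into alphabetical order, then shift every letter 1 place forward in the alphabet (wrapping around).
Applying both steps to "cipher": "cehipr", then "dfijqs".

dfijqs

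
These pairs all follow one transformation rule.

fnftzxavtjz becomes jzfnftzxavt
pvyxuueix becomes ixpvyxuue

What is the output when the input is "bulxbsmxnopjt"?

Rule — move the last 2 characters to the front (rotate right by 2).
So "bulxbsmxnopjt" becomes "jtbulxbsmxnop".

jtbulxbsmxnop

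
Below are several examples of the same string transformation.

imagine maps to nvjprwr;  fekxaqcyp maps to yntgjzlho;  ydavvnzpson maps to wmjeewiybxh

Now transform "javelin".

The transformation: shift every letter 9 places forward in the alphabet (wrapping around), then swap the first and last characters.
"javelin" → "sjenurw" → "wjenurs".

wjenurs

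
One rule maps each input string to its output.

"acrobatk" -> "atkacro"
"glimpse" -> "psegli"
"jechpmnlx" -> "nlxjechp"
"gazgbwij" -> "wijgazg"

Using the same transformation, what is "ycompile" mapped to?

ileycom

The pattern: move the last 3 characters to the front (rotate right by 3), then delete the last character.
On "ycompile": the first step gives "ileycomp", and the second then gives "ileycom".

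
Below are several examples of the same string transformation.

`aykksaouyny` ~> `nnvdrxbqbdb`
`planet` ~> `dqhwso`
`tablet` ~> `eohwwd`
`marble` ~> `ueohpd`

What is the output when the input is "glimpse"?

lpsvhjo

Looking at the pairs, the operation is to move the first 2 characters to the end (rotate left by 2), then shift every letter 3 places forward in the alphabet (wrapping around).
On "glimpse": the first step gives "impsegl", and the second then gives "lpsvhjo".
(Check on "marble": → "rblema" → "ueohpd" ✓)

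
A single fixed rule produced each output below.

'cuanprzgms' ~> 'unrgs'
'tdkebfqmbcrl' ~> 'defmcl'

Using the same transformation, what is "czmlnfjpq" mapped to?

Each output is the input with this applied: keep every other character starting from the second (positions 2nd, 4th, 6th, ...).
So "czmlnfjpq" becomes "zlfp".

zlfp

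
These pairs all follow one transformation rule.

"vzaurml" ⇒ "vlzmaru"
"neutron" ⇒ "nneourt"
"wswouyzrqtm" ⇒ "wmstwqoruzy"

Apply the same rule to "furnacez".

The rule is to take characters alternately from the front and the back (1st, last, 2nd, 2nd-last, ...).
"furnacez" → "fzuercna".

fzuercna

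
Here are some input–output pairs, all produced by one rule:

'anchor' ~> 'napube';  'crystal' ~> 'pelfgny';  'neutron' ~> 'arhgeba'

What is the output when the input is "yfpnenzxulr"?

lscaramkhye

In each case the input is transformed by: shift every letter 13 places forward in the alphabet (wrapping around) — i.e. ROT13.
So "yfpnenzxulr" becomes "lscaramkhye".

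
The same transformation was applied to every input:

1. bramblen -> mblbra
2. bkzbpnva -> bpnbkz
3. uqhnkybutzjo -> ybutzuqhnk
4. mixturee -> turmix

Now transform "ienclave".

What's happening: delete the last 2 characters, then swap the front and back halves of the string.
For "ienclave" the result is "claien".

claien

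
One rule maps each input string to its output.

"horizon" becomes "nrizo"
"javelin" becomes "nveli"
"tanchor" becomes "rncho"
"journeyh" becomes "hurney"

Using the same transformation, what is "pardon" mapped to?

Rule — delete the first 2 characters, then move the last character to the front.
For "pardon", step one produces "rdon"; step two turns that into "nrdo".

nrdo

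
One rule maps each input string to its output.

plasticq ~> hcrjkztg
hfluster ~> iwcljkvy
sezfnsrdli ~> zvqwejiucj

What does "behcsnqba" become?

Rule — shift every letter 9 places backward in the alphabet (wrapping around), then swap the first and last characters.
"behcsnqba" → "svytjehsr" → "rvytjehss".

rvytjehss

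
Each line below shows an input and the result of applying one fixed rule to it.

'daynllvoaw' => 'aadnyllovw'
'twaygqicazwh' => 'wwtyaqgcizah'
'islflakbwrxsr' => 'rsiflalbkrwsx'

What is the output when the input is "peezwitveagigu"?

gepzeiwvtaeigu

What's happening: swap each adjacent pair of characters (1↔2, 3↔4, ...), then move the last character to the front.
For "peezwitveagigu", step one produces "epzeiwvtaeigug"; step two turns that into "gepzeiwvtaeigu".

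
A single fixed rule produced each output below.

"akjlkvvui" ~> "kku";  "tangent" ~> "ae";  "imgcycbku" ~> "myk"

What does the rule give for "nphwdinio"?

pdi

Looking at the pairs, the operation is to keep one character in every 3, starting at position 2 (positions 2nd, 5th, 8th, ...).
Doing the same to "nphwdinio": "pdi".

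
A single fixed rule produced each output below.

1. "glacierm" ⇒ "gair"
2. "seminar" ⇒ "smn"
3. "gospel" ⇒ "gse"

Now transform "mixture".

mxu

The transformation: delete the last character, then keep every other character starting from the first (positions 1st, 3rd, 5th, ...).
"mixture" → "mixtur" → "mxu".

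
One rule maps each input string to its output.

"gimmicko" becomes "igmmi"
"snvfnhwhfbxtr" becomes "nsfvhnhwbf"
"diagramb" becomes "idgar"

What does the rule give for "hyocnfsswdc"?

In each case the input is transformed by: delete the last 3 characters, then swap each adjacent pair of characters (1↔2, 3↔4, ...).
On "hyocnfsswdc": the first step gives "hyocnfss", and the second then gives "yhcofnss".

yhcofnss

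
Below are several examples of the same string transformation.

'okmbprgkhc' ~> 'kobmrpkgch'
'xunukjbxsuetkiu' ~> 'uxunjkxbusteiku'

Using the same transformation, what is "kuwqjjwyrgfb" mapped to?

Each output is the input with this applied: swap each adjacent pair of characters (1↔2, 3↔4, ...).
On "kuwqjjwyrgfb" that produces "ukqwjjywgrbf".

ukqwjjywgrbf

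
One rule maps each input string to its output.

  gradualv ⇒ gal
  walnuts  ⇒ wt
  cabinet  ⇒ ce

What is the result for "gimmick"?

What's happening: swap each adjacent pair of characters (1↔2, 3↔4, ...), then keep one character in every 3, starting at position 2 (positions 2nd, 5th, 8th, ...).
"gimmick" → "igmmcik" → "gc".

gc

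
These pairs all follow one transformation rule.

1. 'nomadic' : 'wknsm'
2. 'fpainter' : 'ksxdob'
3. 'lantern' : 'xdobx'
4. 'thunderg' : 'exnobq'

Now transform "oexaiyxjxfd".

hksihthpn

The rule is to shift every letter 10 places forward in the alphabet (wrapping around), then delete the first 2 characters.
On "oexaiyxjxfd": the first step gives "yohksihthpn", and the second then gives "hksihthpn".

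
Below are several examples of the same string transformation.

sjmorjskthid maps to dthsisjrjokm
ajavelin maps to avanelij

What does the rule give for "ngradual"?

auardngl

The transformation: sort the characters into alphabetical order, then take characters alternately from the front and the back (1st, last, 2nd, 2nd-last, ...).
Starting from "ngradual": after the first operation, "aadglnru"; after the second, "auardngl".
(Check on "ajavelin": → "aaeijlnv" → "avanelij" ✓)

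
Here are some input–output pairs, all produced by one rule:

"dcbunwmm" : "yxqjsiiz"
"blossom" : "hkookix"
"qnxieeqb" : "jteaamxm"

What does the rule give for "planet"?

hwjapl

The rule is to move the first character to the end, then shift every letter 4 places backward in the alphabet (wrapping around).
"planet" → "lanetp" → "hwjapl".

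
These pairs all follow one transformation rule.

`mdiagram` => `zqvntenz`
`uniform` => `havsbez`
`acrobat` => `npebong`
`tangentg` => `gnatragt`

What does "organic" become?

betnavp

What's happening: shift every letter 13 places forward in the alphabet (wrapping around) — i.e. ROT13.
Doing the same to "organic": "betnavp".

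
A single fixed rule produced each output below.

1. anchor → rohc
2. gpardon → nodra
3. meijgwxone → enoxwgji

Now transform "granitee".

What's happening: reverse the string, then delete the last 2 characters.
For "granitee", step one produces "eetinarg"; step two turns that into "eetina".

eetina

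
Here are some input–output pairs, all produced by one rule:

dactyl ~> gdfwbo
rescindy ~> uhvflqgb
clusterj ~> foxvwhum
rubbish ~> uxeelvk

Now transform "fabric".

ideulf

The pattern: shift every letter 3 places forward in the alphabet (wrapping around).
Doing the same to "fabric": "ideulf".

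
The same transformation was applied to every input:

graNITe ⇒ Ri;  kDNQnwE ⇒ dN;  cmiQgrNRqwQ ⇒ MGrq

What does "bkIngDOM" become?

KGm

Looking at the pairs, the operation is to keep one character in every 3, starting at position 2 (positions 2nd, 5th, 8th, ...), then flip the case of every letter.
Applying both steps to "bkIngDOM": "kgM", then "KGm".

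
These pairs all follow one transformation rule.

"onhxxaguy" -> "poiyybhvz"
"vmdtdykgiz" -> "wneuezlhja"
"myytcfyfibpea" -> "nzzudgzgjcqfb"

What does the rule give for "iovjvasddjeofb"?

The rule is to shift every letter 1 place forward in the alphabet (wrapping around).
"iovjvasddjeofb" → "jpwkwbteekfpgc".

jpwkwbteekfpgc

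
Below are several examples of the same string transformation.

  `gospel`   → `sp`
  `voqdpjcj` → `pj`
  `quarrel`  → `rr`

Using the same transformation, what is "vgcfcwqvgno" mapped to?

The pattern: move the last 2 characters to the front (rotate right by 2), then keep only the last 2 characters.
Working it through for "vgcfcwqvgno": intermediate "novgcfcwqvg", final "vg".

vg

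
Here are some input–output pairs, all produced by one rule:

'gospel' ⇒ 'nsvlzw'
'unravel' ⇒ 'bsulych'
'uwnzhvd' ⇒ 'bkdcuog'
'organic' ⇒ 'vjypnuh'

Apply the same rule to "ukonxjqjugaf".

bmrhvnubeqqx

The transformation: take characters alternately from the front and the back (1st, last, 2nd, 2nd-last, ...), then shift every letter 7 places forward in the alphabet (wrapping around).
Applying both steps to "ukonxjqjugaf": "ufkaognuxjjq", then "bmrhvnubeqqx".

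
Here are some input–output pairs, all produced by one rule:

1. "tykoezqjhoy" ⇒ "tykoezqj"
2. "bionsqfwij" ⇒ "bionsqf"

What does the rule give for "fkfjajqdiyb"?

Each output is the input with this applied: delete the last 3 characters.
Applying that to "fkfjajqdiyb" gives "fkfjajqd".

fkfjajqd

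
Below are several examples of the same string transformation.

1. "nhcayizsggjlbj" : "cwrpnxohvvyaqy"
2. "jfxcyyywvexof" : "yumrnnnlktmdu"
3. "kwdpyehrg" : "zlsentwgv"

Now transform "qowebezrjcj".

fdltqtogyry

Looking at the pairs, the operation is to shift every letter 11 places backward in the alphabet (wrapping around).
For "qowebezrjcj" the result is "fdltqtogyry".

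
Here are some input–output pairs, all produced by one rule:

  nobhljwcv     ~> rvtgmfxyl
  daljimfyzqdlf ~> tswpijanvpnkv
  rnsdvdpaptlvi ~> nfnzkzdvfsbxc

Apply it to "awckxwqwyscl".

Looking at the pairs, the operation is to move the first 3 characters to the end (rotate left by 3), then shift every letter 10 places forward in the alphabet (wrapping around).
Working it through for "awckxwqwyscl": intermediate "kxwqwysclawc", final "uhgagicmvkgm".

uhgagicmvkgm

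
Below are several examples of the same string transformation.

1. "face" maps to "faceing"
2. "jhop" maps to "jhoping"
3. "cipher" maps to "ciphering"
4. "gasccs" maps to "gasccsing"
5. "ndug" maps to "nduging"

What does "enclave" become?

enclaveing

Each output is the input with this applied: append "ing".
For "enclave" the result is "enclaveing".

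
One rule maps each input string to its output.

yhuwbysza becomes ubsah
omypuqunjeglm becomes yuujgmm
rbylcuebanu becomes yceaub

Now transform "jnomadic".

oaij

The pattern: move the first 2 characters to the end (rotate left by 2), then keep every other character starting from the first (positions 1st, 3rd, 5th, ...).
For "jnomadic" the result is "oaij".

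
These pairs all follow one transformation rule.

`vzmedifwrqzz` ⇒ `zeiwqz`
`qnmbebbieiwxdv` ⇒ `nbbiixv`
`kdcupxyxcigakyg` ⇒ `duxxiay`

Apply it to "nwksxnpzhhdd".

The rule is to keep every other character starting from the second (positions 2nd, 4th, 6th, ...).
For "nwksxnpzhhdd" the result is "wsnzhd".

wsnzhd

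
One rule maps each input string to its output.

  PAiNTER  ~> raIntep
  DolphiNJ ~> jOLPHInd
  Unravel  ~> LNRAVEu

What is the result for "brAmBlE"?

Looking at the pairs, the operation is to flip the case of every letter, then swap the first and last characters.
Working it through for "brAmBlE": intermediate "BRaMbLe", final "eRaMbLB".

eRaMbLB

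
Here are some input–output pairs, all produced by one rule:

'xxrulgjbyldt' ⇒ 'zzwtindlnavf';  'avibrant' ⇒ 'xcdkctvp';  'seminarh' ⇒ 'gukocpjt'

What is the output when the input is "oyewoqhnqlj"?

aqygsqpjnsl

Rule — shift every letter 2 places forward in the alphabet (wrapping around), then swap each adjacent pair of characters (1↔2, 3↔4, ...).
For "oyewoqhnqlj", step one produces "qagyqsjpsnl"; step two turns that into "aqygsqpjnsl".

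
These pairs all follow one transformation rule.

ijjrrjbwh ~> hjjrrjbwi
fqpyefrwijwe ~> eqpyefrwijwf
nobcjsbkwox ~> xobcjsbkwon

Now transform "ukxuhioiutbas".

The pattern: swap the first and last characters.
"ukxuhioiutbas" → "skxuhioiutbau".

skxuhioiutbau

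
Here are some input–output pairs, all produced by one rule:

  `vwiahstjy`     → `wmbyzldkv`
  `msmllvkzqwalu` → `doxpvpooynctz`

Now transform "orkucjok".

What's happening: move the last 3 characters to the front (rotate right by 3), then shift every letter 3 places forward in the alphabet (wrapping around).
"orkucjok" → "jokorkuc" → "mrnrunxf".

mrnrunxf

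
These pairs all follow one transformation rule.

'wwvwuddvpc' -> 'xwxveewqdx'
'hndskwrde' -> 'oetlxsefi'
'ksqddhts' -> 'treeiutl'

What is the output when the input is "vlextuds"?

mfyuvetw

Rule — shift every letter 1 place forward in the alphabet (wrapping around), then move the first character to the end.
"vlextuds" → "wmfyuvet" → "mfyuvetw".
(Check on "wwvwuddvpc": → "xxwxveewqd" → "xwxveewqdx" ✓)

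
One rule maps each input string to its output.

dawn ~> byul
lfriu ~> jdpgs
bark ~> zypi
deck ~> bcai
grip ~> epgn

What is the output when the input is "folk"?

The rule is to shift every letter 2 places backward in the alphabet (wrapping around).
So "folk" becomes "dmji".

dmji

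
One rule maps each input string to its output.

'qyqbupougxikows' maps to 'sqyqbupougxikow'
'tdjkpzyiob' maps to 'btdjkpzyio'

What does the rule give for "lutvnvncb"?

blutvnvnc

Looking at the pairs, the operation is to move the last character to the front.
Doing the same to "lutvnvncb": "blutvnvnc".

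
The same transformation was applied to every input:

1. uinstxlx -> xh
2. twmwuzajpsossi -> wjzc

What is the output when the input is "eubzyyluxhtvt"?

lihf

Rule — shift every letter 10 places forward in the alphabet (wrapping around), then keep one character in every 3, starting at position 3 (positions 3rd, 6th, 9th, ...).
"eubzyyluxhtvt" → "oeljiivehrdfd" → "lihf".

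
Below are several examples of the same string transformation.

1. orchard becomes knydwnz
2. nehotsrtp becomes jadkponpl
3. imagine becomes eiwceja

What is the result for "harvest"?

The rule is to shift every letter 4 places backward in the alphabet (wrapping around).
Doing the same to "harvest": "dwnraop".

dwnraop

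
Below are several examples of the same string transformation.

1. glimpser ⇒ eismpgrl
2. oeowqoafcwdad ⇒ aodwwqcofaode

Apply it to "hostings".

What's happening: take characters alternately from the front and the back (1st, last, 2nd, 2nd-last, ...), then move the first 3 characters to the end (rotate left by 3).
Applying both steps to "hostings": "hsogsnti", then "gsntihso".

gsntihso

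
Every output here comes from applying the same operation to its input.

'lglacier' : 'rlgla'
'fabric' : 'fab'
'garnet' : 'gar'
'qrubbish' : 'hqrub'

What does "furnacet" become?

Looking at the pairs, the operation is to swap the front and back halves of the string, then delete the first 3 characters.
On "furnacet": the first step gives "acetfurn", and the second then gives "tfurn".

tfurn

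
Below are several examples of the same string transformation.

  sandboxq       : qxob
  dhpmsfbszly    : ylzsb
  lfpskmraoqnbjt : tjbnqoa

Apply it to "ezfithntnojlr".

The transformation: take characters alternately from the front and the back (1st, last, 2nd, 2nd-last, ...), then keep every other character starting from the second (positions 2nd, 4th, 6th, ...).
Doing the same to "ezfithntnojlr": "rljont".

rljont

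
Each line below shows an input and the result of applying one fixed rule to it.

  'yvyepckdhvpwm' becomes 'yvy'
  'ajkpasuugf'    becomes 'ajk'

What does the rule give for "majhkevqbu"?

maj

Rule — keep only the first 3 characters.
So "majhkevqbu" becomes "maj".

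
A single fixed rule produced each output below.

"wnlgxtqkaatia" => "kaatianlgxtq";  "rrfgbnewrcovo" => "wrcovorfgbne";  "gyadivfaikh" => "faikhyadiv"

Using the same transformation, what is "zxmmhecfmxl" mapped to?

What's happening: delete the first character, then swap the front and back halves of the string.
Working it through for "zxmmhecfmxl": intermediate "xmmhecfmxl", final "cfmxlxmmhe".

cfmxlxmmhe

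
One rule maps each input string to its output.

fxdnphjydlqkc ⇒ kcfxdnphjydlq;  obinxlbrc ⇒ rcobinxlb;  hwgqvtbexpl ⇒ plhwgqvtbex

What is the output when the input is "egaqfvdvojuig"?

igegaqfvdvoju

Rule — move the last 2 characters to the front (rotate right by 2).
Applying that to "egaqfvdvojuig" gives "igegaqfvdvoju".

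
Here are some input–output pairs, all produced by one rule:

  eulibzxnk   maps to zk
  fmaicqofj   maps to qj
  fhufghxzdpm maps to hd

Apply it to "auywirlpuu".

The rule is to keep one character in every 3, starting at position 3 (positions 3rd, 6th, 9th, ...), then delete the first character.
On "auywirlpuu": the first step gives "yru", and the second then gives "ru".

ru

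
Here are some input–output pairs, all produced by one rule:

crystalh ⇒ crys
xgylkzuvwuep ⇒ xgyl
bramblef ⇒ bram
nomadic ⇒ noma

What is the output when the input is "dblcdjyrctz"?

In each case the input is transformed by: keep only the first 4 characters.
On "dblcdjyrctz" that produces "dblc".

dblc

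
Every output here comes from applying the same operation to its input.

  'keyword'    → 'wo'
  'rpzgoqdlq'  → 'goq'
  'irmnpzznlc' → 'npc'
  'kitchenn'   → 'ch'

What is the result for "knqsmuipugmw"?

smgm

What's happening: swap each adjacent pair of characters (1↔2, 3↔4, ...), then keep one character in every 3, starting at position 3 (positions 3rd, 6th, 9th, ...).
"knqsmuipugmw" → "nksqumpiguwm" → "smgm".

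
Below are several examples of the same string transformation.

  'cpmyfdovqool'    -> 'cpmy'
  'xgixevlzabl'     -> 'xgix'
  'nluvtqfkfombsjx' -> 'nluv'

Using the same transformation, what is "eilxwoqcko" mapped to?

eilx

Looking at the pairs, the operation is to keep only the first 4 characters.
On "eilxwoqcko" that produces "eilx".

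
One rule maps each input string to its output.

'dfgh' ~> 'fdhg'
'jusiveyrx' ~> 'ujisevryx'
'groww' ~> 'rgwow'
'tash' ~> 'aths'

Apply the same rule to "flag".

lfga

What's happening: swap each adjacent pair of characters (1↔2, 3↔4, ...).
On "flag" that produces "lfga".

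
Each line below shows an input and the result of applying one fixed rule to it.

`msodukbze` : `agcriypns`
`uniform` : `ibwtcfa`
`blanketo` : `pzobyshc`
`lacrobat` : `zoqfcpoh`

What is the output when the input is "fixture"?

twlhifs

What's happening: shift every letter 12 places backward in the alphabet (wrapping around).
Applying that to "fixture" gives "twlhifs".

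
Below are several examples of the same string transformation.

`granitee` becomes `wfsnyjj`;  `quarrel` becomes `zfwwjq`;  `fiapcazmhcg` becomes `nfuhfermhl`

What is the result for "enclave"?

shqfaj

The pattern: delete the first character, then shift every letter 5 places forward in the alphabet (wrapping around).
On "enclave": the first step gives "nclave", and the second then gives "shqfaj".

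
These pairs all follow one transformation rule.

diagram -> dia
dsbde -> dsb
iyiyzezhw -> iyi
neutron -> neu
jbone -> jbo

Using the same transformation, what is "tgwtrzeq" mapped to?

What's happening: keep only the first 3 characters.
Doing the same to "tgwtrzeq": "tgw".

tgw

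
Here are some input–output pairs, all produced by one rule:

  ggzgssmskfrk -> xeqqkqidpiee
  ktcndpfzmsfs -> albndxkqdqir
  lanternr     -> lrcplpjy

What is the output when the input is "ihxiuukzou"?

vgssixmsgf

Each output is the input with this applied: shift every letter 2 places backward in the alphabet (wrapping around), then move the first 2 characters to the end (rotate left by 2).
On "ihxiuukzou": the first step gives "gfvgssixms", and the second then gives "vgssixmsgf".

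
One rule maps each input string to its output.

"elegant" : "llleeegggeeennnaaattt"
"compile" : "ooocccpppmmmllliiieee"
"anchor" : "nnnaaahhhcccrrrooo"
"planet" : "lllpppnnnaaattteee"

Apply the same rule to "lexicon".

Rule — swap each adjacent pair of characters (1↔2, 3↔4, ...), then repeat every character 3 times.
Starting from "lexicon": after the first operation, "elixocn"; after the second, "eeellliiixxxooocccnnn".
(Check on "elegant": → "legenat" → "llleeegggeeennnaaattt" ✓)

eeellliiixxxooocccnnn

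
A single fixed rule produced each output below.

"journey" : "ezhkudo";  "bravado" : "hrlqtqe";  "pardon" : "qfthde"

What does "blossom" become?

brieeic

What's happening: swap each adjacent pair of characters (1↔2, 3↔4, ...), then shift every letter 10 places backward in the alphabet (wrapping around).
Working it through for "blossom": intermediate "lbsoosm", final "brieeic".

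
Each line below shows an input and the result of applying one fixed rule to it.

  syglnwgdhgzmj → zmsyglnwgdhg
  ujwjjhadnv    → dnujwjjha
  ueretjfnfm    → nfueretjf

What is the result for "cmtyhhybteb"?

Rule — delete the last character, then move the last 2 characters to the front (rotate right by 2).
On "cmtyhhybteb": the first step gives "cmtyhhybte", and the second then gives "tecmtyhhyb".

tecmtyhhyb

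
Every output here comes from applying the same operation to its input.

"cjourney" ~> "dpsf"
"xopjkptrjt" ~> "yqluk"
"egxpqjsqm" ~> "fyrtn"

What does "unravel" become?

The transformation: keep every other character starting from the first (positions 1st, 3rd, 5th, ...), then shift every letter 1 place forward in the alphabet (wrapping around).
On "unravel": the first step gives "urvl", and the second then gives "vswm".

vswm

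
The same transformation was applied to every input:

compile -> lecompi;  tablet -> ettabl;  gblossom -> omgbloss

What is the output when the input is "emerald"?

Looking at the pairs, the operation is to move the last 2 characters to the front (rotate right by 2).
Doing the same to "emerald": "ldemera".

ldemera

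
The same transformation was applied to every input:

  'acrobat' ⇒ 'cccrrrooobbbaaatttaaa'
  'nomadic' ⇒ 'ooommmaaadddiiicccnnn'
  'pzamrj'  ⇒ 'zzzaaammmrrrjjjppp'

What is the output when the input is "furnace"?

uuurrrnnnaaaccceeefff

Each output is the input with this applied: move the first character to the end, then repeat every character 3 times.
For "furnace", step one produces "urnacef"; step two turns that into "uuurrrnnnaaaccceeefff".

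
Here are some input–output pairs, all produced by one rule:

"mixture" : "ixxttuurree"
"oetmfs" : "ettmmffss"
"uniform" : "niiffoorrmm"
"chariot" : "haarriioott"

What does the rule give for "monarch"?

What's happening: double every character, then delete the first 3 characters.
Working it through for "monarch": intermediate "mmoonnaarrcchh", final "onnaarrcchh".

onnaarrcchh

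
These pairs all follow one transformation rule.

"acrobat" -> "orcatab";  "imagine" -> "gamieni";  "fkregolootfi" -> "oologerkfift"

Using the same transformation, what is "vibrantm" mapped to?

arbivmtn

The pattern: move the last 3 characters to the front (rotate right by 3), then reverse the string.
Starting from "vibrantm": after the first operation, "ntmvibra"; after the second, "arbivmtn".
(Check on "imagine": → "ineimag" → "gamieni" ✓)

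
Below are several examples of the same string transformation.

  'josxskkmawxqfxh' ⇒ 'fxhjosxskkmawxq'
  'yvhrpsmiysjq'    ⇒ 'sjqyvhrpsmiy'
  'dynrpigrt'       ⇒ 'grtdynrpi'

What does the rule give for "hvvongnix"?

nixhvvong

The transformation: move the last 3 characters to the front (rotate right by 3).
"hvvongnix" → "nixhvvong".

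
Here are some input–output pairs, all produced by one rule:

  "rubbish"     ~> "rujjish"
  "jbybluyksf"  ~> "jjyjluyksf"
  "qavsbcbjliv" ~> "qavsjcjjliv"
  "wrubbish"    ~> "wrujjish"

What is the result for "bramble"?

jramjle

The transformation: replace every "b" with "j".
So "bramble" becomes "jramjle".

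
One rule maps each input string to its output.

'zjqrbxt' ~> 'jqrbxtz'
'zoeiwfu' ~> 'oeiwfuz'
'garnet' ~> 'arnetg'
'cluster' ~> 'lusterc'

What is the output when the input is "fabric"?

The pattern: move the first character to the end.
Applying that to "fabric" gives "abricf".

abricf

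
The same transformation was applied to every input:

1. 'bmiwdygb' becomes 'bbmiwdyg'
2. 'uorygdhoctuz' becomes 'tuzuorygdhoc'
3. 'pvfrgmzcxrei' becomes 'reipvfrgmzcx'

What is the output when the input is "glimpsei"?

The rule is to move the first 3 characters to the end (rotate left by 3), then swap the front and back halves of the string.
Doing the same to "glimpsei": "iglimpse".

iglimpse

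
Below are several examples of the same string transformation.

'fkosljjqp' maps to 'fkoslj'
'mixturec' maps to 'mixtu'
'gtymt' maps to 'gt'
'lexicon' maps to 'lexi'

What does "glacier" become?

glac

Each output is the input with this applied: delete the last 3 characters.
For "glacier" the result is "glac".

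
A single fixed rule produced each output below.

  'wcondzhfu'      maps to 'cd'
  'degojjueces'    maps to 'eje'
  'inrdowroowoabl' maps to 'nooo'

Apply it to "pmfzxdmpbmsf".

mxp

In each case the input is transformed by: delete the last 2 characters, then keep one character in every 3, starting at position 2 (positions 2nd, 5th, 8th, ...).
For "pmfzxdmpbmsf", step one produces "pmfzxdmpbm"; step two turns that into "mxp".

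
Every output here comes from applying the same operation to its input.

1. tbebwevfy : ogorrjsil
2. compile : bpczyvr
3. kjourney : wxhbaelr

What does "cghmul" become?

The pattern: swap each adjacent pair of characters (1↔2, 3↔4, ...), then shift every letter 13 places forward in the alphabet (wrapping around) — i.e. ROT13.
"cghmul" → "tpzuyh".

tpzuyh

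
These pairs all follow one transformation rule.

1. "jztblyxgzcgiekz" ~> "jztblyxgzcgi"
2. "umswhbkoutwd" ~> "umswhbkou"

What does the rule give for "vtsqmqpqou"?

In each case the input is transformed by: delete the last 3 characters.
Applying that to "vtsqmqpqou" gives "vtsqmqp".

vtsqmqp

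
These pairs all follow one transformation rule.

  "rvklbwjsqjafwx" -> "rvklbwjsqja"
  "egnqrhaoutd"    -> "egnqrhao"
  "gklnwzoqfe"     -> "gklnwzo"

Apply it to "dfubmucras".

The rule is to delete the last 3 characters.
So "dfubmucras" becomes "dfubmuc".

dfubmuc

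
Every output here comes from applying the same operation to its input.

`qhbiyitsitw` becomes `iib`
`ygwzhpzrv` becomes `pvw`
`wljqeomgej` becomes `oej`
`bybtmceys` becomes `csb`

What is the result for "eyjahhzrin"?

hij

Looking at the pairs, the operation is to keep one character in every 3, starting at position 3 (positions 3rd, 6th, 9th, ...), then move the first character to the end.
For "eyjahhzrin", step one produces "jhi"; step two turns that into "hij".
(Check on "bybtmceys": → "bcs" → "csb" ✓)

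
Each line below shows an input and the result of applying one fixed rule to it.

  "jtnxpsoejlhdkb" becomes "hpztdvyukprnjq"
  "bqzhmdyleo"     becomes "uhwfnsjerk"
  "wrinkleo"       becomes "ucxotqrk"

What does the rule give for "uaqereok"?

The transformation: shift every letter 6 places forward in the alphabet (wrapping around), then move the last character to the front.
For "uaqereok", step one produces "agwkxkuq"; step two turns that into "qagwkxku".

qagwkxku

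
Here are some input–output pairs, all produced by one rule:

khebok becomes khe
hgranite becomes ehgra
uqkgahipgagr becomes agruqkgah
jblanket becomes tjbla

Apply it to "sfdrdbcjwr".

wrsfdrd

The transformation: swap the front and back halves of the string, then delete the first 3 characters.
Applying both steps to "sfdrdbcjwr": "bcjwrsfdrd", then "wrsfdrd".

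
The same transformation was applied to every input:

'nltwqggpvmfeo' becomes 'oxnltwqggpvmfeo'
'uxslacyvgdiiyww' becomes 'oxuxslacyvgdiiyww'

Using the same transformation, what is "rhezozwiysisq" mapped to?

Each output is the input with this applied: prepend "ox".
"rhezozwiysisq" → "oxrhezozwiysisq".

oxrhezozwiysisq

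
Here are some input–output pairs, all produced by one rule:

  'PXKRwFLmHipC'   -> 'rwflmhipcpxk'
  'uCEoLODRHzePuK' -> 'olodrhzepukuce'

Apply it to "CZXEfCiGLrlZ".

The rule is to move the first 3 characters to the end (rotate left by 3), then convert every letter to lowercase.
On "CZXEfCiGLrlZ": the first step gives "EfCiGLrlZCZX", and the second then gives "efciglrlzczx".

efciglrlzczx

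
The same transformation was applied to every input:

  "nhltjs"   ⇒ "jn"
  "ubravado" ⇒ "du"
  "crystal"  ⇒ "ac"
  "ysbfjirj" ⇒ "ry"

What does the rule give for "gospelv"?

lg

Looking at the pairs, the operation is to swap the first and last characters, then keep only the last 2 characters.
Starting from "gospelv": after the first operation, "vospelg"; after the second, "lg".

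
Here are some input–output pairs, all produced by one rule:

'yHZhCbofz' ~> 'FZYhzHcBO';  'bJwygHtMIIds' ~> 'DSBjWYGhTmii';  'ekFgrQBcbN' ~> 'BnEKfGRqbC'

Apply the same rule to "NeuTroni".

NInEUtRO

The rule is to flip the case of every letter, then move the last 2 characters to the front (rotate right by 2).
Applying both steps to "NeuTroni": "nEUtRONI", then "NInEUtRO".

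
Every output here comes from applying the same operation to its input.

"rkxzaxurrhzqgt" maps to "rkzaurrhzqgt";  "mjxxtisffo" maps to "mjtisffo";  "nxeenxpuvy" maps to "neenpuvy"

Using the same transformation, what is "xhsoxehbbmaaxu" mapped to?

hsoehbbmaau

The transformation: remove every "x".
Doing the same to "xhsoxehbbmaaxu": "hsoehbbmaau".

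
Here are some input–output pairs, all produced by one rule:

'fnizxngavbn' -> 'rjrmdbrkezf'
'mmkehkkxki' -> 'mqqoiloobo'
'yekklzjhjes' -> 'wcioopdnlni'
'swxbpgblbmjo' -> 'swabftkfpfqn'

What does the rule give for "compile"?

igsqtmp

What's happening: shift every letter 4 places forward in the alphabet (wrapping around), then move the last character to the front.
Working it through for "compile": intermediate "gsqtmpi", final "igsqtmp".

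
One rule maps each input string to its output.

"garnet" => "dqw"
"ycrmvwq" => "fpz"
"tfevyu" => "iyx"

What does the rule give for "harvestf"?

In each case the input is transformed by: keep every other character starting from the second (positions 2nd, 4th, 6th, ...), then shift every letter 3 places forward in the alphabet (wrapping around).
For "harvestf" the result is "dyvi".

dyvi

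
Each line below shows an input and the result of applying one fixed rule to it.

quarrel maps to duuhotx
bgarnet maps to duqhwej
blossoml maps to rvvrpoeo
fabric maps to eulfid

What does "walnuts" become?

oqxwvzd

Rule — shift every letter 3 places forward in the alphabet (wrapping around), then move the first 2 characters to the end (rotate left by 2).
Starting from "walnuts": after the first operation, "zdoqxwv"; after the second, "oqxwvzd".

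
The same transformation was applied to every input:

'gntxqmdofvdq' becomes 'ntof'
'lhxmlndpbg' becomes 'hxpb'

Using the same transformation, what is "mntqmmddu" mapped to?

ntd

In each case the input is transformed by: swap each adjacent pair of characters (1↔2, 3↔4, ...), then keep one character in every 3, starting at position 1 (positions 1st, 4th, 7th, ...).
For "mntqmmddu", step one produces "nmqtmmddu"; step two turns that into "ntd".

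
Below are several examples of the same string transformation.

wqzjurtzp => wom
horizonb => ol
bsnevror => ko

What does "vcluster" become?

iq

Looking at the pairs, the operation is to shift every letter 3 places backward in the alphabet (wrapping around), then keep one character in every 3, starting at position 3 (positions 3rd, 6th, 9th, ...).
Working it through for "vcluster": intermediate "szirpqbo", final "iq".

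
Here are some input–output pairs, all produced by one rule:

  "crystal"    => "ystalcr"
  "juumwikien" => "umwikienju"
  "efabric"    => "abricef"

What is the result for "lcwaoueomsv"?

Looking at the pairs, the operation is to move the first 2 characters to the end (rotate left by 2).
Doing the same to "lcwaoueomsv": "waoueomsvlc".

waoueomsvlc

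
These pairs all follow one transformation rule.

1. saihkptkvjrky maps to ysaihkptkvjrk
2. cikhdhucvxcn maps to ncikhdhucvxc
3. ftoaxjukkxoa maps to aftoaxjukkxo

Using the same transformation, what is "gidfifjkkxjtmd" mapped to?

Each output is the input with this applied: move the last character to the front.
On "gidfifjkkxjtmd" that produces "dgidfifjkkxjtm".

dgidfifjkkxjtm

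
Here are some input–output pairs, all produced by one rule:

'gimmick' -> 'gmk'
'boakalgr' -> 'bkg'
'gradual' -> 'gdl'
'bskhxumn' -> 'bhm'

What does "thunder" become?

The rule is to keep one character in every 3, starting at position 1 (positions 1st, 4th, 7th, ...).
"thunder" → "tnr".

tnr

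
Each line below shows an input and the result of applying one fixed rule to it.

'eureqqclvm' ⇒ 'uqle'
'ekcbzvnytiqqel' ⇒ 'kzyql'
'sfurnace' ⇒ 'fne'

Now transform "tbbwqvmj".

The transformation: move the first character to the end, then keep one character in every 3, starting at position 1 (positions 1st, 4th, 7th, ...).
Applying both steps to "tbbwqvmj": "bbwqvmjt", then "bqj".

bqj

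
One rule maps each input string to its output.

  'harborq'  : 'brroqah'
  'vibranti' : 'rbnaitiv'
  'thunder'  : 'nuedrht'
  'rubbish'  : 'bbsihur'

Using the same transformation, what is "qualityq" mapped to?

latiqyuq

The transformation: swap each adjacent pair of characters (1↔2, 3↔4, ...), then move the first 2 characters to the end (rotate left by 2).
Starting from "qualityq": after the first operation, "uqlatiqy"; after the second, "latiqyuq".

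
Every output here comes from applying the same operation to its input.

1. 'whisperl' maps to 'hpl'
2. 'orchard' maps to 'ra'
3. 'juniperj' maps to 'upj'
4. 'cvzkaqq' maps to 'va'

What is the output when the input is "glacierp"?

lip

What's happening: keep one character in every 3, starting at position 2 (positions 2nd, 5th, 8th, ...).
On "glacierp" that produces "lip".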